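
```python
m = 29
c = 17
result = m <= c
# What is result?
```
Trace:
  m=29
  m=29, c=17
  m=29, c=17, result=False

Final answer: False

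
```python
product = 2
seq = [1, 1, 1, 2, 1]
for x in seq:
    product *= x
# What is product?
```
Trace:
  product=2
  product=2, x=1
  product=2, x=1
  product=2, x=1
  product=4, x=2
  product=4, x=1

Final answer: 4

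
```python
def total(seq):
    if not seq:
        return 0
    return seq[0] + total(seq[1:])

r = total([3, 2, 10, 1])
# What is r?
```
Call trace:
total(seq=[3, 2, 10, 1])
  total(seq=[2, 10, 1])
    total(seq=[10, 1])
      total(seq=[1])
        total(seq=[])
        -> return 0
      -> return 1
    -> return 11
  -> return 13
-> return 16

Final answer: 16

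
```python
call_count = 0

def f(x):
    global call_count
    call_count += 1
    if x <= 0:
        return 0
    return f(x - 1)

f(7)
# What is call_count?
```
Call trace:
f(x=7)
  f(x=6)
    f(x=5)
      f(x=4)
        f(x=3)
          f(x=2)
            f(x=1)
              f(x=0)
              -> return 0
            -> return 0
          -> return 0
        -> return 0
      -> return 0
    -> return 0
  -> return 0
-> return 0

call_count is incremented once per call. f is entered once for each x = 7, 6, 5, 4, 3, 2, 1, 0 (the x <= 0 call returns without recursing), i.e. 7 + 1 calls.
call_count = 8

Final answer: 8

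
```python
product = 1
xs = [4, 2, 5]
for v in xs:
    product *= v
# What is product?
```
Trace:
  product=1
  product=4, v=4
  product=8, v=2
  product=40, v=5

Final answer: 40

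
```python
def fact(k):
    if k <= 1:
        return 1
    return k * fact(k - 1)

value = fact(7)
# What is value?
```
Call trace:
fact(k=7)
  fact(k=6)
    fact(k=5)
      fact(k=4)
        fact(k=3)
          fact(k=2)
            fact(k=1)
            -> return 1
          -> return 2
        -> return 6
      -> return 24
    -> return 120
  -> return 720
-> return 5040

Final answer: 5040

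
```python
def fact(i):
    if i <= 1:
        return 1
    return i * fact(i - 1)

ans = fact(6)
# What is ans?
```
Call trace:
fact(i=6)
  fact(i=5)
    fact(i=4)
      fact(i=3)
        fact(i=2)
          fact(i=1)
          -> return 1
        -> return 2
      -> return 6
    -> return 24
  -> return 120
-> return 720

Final answer: 720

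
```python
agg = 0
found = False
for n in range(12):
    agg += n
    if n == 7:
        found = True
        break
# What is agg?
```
Trace:
  agg=0
  agg=0, found=False
  agg=0, found=False, n=0
  agg=1, found=False, n=1
  agg=3, found=False, n=2
  agg=6, found=False, n=3
  agg=10, found=False, n=4
  agg=15, found=False, n=5
  agg=21, found=False, n=6
  agg=28, found=True, n=7

Final answer: 28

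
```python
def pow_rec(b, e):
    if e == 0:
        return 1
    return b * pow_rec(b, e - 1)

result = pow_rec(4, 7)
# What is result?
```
Call trace:
pow_rec(b=4, e=7)
  pow_rec(b=4, e=6)
    pow_rec(b=4, e=5)
      pow_rec(b=4, e=4)
        pow_rec(b=4, e=3)
          pow_rec(b=4, e=2)
            pow_rec(b=4, e=1)
              pow_rec(b=4, e=0)
              -> return 1
            -> return 4
          -> return 16
        -> return 64
      -> return 256
    -> return 1024
  -> return 4096
-> return 16384

Final answer: 16384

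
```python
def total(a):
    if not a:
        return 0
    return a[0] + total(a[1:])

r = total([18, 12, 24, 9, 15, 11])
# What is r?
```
Call trace:
total(a=[18, 12, 24, 9, 15, 11])
  total(a=[12, 24, 9, 15, 11])
    total(a=[24, 9, 15, 11])
      total(a=[9, 15, 11])
        total(a=[15, 11])
          total(a=[11])
            total(a=[])
            -> return 0
          -> return 11
        -> return 26
      -> return 35
    -> return 59
  -> return 71
-> return 89

Final answer: 89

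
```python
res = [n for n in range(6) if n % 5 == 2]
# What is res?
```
Trace:
  n=0
  n=1
  n=2
  n=3
  n=4
  n=5
  res=[2]

Final answer: [2]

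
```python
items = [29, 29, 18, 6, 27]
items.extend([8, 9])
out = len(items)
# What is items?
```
Trace:
  items=[29, 29, 18, 6, 27]
  items=[29, 29, 18, 6, 27, 8, 9]
  items=[29, 29, 18, 6, 27, 8, 9], out=7

Final answer: [29, 29, 18, 6, 27, 8, 9]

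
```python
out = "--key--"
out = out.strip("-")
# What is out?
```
Trace:
  out='--key--'
  out='key'

Final answer: 'key'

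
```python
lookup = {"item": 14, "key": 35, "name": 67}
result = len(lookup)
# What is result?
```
Trace:
  lookup={'item': 14, 'key': 35, 'name': 67}
  lookup={'item': 14, 'key': 35, 'name': 67}, result=3

Final answer: 3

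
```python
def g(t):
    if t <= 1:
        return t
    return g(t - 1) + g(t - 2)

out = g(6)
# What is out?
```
Call trace (a repeated sub-call is expanded the first time; later identical calls just restate its return value):
g(t=6)
  g(t=5)
    g(t=4)
      g(t=3)
        g(t=2)
          g(t=1)
          -> return 1
          g(t=0)
          -> return 0
        -> return 1
        g(t=1)
        -> return 1
      -> return 2
      g(t=2) -> return 1  (same call as traced above)
    -> return 3
    g(t=3) -> return 2  (same call as traced above)
  -> return 5
  g(t=4) -> return 3  (same call as traced above)
-> return 8

Final answer: 8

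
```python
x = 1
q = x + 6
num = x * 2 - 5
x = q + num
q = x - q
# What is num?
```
Trace:
  x=1
  x=1, q=7
  x=1, q=7, num=-3
  x=4, q=7, num=-3
  x=4, q=-3, num=-3

Final answer: -3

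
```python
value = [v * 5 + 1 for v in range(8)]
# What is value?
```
Trace:
  v=0
  v=1
  v=2
  v=3
  v=4
  v=5
  v=6
  v=7
  value=[1, 6, 11, 16, 21, 26, 31, 36]

Final answer: [1, 6, 11, 16, 21, 26, 31, 36]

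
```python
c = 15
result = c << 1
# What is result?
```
Trace:
  c=15
  c=15, result=30

Final answer: 30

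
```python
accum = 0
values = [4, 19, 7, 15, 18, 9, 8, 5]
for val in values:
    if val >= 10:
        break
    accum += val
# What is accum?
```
Trace:
  accum=0
  accum=4, val=4
  accum=4, val=19

Final answer: 4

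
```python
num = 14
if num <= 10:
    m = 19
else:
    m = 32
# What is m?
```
Trace:
  num=14
  num=14, m=32

Final answer: 32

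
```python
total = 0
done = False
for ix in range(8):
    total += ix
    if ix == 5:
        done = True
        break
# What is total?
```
Trace:
  total=0
  total=0, done=False
  total=0, done=False, ix=0
  total=1, done=False, ix=1
  total=3, done=False, ix=2
  total=6, done=False, ix=3
  total=10, done=False, ix=4
  total=15, done=True, ix=5

Final answer: 15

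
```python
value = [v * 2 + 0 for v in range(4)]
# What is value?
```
Trace:
  v=0
  v=1
  v=2
  v=3
  value=[0, 2, 4, 6]

Final answer: [0, 2, 4, 6]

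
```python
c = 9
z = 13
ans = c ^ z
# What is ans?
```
Trace:
  c=9
  c=9, z=13
  c=9, z=13, ans=4

Final answer: 4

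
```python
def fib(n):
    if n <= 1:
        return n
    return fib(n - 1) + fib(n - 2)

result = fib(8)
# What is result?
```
Call trace (a repeated sub-call is expanded the first time; later identical calls just restate its return value):
fib(n=8)
  fib(n=7)
    fib(n=6)
      fib(n=5)
        fib(n=4)
          fib(n=3)
            fib(n=2)
              fib(n=1)
              -> return 1
              fib(n=0)
              -> return 0
            -> return 1
            fib(n=1)
            -> return 1
          -> return 2
          fib(n=2) -> return 1  (same call as traced above)
        -> return 3
        fib(n=3) -> return 2  (same call as traced above)
      -> return 5
      fib(n=4) -> return 3  (same call as traced above)
    -> return 8
    fib(n=5) -> return 5  (same call as traced above)
  -> return 13
  fib(n=6) -> return 8  (same call as traced above)
-> return 21

Final answer: 21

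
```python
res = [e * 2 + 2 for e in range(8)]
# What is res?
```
Trace:
  e=0
  e=1
  e=2
  e=3
  e=4
  e=5
  e=6
  e=7
  res=[2, 4, 6, 8, 10, 12, 14, 16]

Final answer: [2, 4, 6, 8, 10, 12, 14, 16]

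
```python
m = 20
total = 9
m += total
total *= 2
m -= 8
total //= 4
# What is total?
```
Trace:
  m=20
  m=20, total=9
  m=29, total=9
  m=29, total=18
  m=21, total=18
  m=21, total=4

Final answer: 4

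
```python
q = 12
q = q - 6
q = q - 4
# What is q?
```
Trace:
  q=12
  q=6
  q=2

Final answer: 2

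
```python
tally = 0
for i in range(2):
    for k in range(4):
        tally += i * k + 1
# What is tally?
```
Trace:
  tally=0
  tally=1, i=0, k=0
  tally=2, i=0, k=1
  tally=3, i=0, k=2
  tally=4, i=0, k=3
  tally=5, i=1, k=0
  tally=7, i=1, k=1
  tally=10, i=1, k=2
  tally=14, i=1, k=3

Final answer: 14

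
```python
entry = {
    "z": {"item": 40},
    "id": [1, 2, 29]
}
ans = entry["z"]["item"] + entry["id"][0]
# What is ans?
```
Trace:
  entry={'z': {'item': 40}, 'id': [1, 2, 29]}
  entry={'z': {'item': 40}, 'id': [1, 2, 29]}, ans=41

Final answer: 41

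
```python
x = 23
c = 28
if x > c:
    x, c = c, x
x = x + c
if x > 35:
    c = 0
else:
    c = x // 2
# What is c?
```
Trace:
  x=23
  x=23, c=28
  x=23, c=28
  x=51, c=28
  x=51, c=0

Final answer: 0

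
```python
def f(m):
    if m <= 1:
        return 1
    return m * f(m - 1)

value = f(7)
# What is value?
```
Call trace:
f(m=7)
  f(m=6)
    f(m=5)
      f(m=4)
        f(m=3)
          f(m=2)
            f(m=1)
            -> return 1
          -> return 2
        -> return 6
      -> return 24
    -> return 120
  -> return 720
-> return 5040

Final answer: 5040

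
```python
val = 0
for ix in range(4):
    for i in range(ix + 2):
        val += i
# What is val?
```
Trace:
  val=0
  val=0, ix=0, i=0
  val=1, ix=0, i=1
  val=1, ix=1, i=0
  val=2, ix=1, i=1
  val=4, ix=1, i=2
  val=4, ix=2, i=0
  val=5, ix=2, i=1
  val=7, ix=2, i=2
  val=10, ix=2, i=3
  val=10, ix=3, i=0
  val=11, ix=3, i=1
  val=13, ix=3, i=2
  val=16, ix=3, i=3
  val=20, ix=3, i=4

Final answer: 20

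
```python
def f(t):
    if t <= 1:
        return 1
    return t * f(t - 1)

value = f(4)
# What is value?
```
Call trace:
f(t=4)
  f(t=3)
    f(t=2)
      f(t=1)
      -> return 1
    -> return 2
  -> return 6
-> return 24

Final answer: 24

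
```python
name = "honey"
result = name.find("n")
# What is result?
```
Trace:
  name='honey'
  name='honey', result=2

Final answer: 2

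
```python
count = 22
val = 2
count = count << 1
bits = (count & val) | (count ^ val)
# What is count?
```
Trace:
  count=22
  count=22, val=2
  count=44, val=2
  count=44, val=2, bits=46

Final answer: 44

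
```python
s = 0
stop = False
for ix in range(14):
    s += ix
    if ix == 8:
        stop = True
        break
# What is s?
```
Trace:
  s=0
  s=0, stop=False
  s=0, stop=False, ix=0
  s=1, stop=False, ix=1
  s=3, stop=False, ix=2
  s=6, stop=False, ix=3
  s=10, stop=False, ix=4
  s=15, stop=False, ix=5
  s=21, stop=False, ix=6
  s=28, stop=False, ix=7
  s=36, stop=True, ix=8

Final answer: 36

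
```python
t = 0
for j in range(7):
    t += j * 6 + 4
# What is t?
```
Trace:
  t=0
  t=4, j=0
  t=14, j=1
  t=30, j=2
  t=52, j=3
  t=80, j=4
  t=114, j=5
  t=154, j=6

Final answer: 154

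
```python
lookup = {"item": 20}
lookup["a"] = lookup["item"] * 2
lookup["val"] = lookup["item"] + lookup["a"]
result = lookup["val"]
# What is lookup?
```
Trace:
  lookup={'item': 20}
  lookup={'item': 20, 'a': 40}
  lookup={'item': 20, 'a': 40, 'val': 60}
  lookup={'item': 20, 'a': 40, 'val': 60}, result=60

Final answer: {'item': 20, 'a': 40, 'val': 60}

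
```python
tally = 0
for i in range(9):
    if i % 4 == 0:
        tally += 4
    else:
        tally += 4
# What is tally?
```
Trace:
  tally=0
  tally=4, i=0
  tally=8, i=1
  tally=12, i=2
  tally=16, i=3
  tally=20, i=4
  tally=24, i=5
  tally=28, i=6
  tally=32, i=7
  tally=36, i=8

Final answer: 36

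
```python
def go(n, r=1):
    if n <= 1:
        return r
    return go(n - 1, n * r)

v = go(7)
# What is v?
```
Call trace:
go(n=7, r=1)
  go(n=6, r=7)
    go(n=5, r=42)
      go(n=4, r=210)
        go(n=3, r=840)
          go(n=2, r=2520)
            go(n=1, r=5040)
            -> return 5040
          -> return 5040
        -> return 5040
      -> return 5040
    -> return 5040
  -> return 5040
-> return 5040

Final answer: 5040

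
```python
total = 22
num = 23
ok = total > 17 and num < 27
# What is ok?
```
Trace:
  total=22
  total=22, num=23
  total=22, num=23, ok=True

Final answer: True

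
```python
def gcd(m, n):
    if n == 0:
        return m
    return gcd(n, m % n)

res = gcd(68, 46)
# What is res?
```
Call trace:
gcd(m=68, n=46)
  gcd(m=46, n=22)
    gcd(m=22, n=2)
      gcd(m=2, n=0)
      -> return 2
    -> return 2
  -> return 2
-> return 2

Final answer: 2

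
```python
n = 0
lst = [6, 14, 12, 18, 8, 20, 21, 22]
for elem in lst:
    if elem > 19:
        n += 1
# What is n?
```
Trace:
  n=0
  n=0, elem=6
  n=0, elem=14
  n=0, elem=12
  n=0, elem=18
  n=0, elem=8
  n=1, elem=20
  n=2, elem=21
  n=3, elem=22

Final answer: 3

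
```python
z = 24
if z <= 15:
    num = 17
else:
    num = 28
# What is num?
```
Trace:
  z=24
  z=24, num=28

Final answer: 28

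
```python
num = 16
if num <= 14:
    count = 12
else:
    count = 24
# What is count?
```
Trace:
  num=16
  num=16, count=24

Final answer: 24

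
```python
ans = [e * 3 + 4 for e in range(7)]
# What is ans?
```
Trace:
  e=0
  e=1
  e=2
  e=3
  e=4
  e=5
  e=6
  ans=[4, 7, 10, 13, 16, 19, 22]

Final answer: [4, 7, 10, 13, 16, 19, 22]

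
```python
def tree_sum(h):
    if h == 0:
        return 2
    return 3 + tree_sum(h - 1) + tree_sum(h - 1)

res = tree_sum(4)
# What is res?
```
Call trace (a repeated sub-call is expanded the first time; later identical calls just restate its return value):
tree_sum(h=4)
  tree_sum(h=3)
    tree_sum(h=2)
      tree_sum(h=1)
        tree_sum(h=0)
        -> return 2
        tree_sum(h=0)
        -> return 2
      -> return 7
      tree_sum(h=1) -> return 7  (same call as traced above)
    -> return 17
    tree_sum(h=2) -> return 17  (same call as traced above)
  -> return 37
  tree_sum(h=3) -> return 37  (same call as traced above)
-> return 77

Final answer: 77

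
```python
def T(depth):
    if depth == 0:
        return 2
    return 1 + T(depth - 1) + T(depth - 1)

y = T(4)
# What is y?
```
Call trace (a repeated sub-call is expanded the first time; later identical calls just restate its return value):
T(depth=4)
  T(depth=3)
    T(depth=2)
      T(depth=1)
        T(depth=0)
        -> return 2
        T(depth=0)
        -> return 2
      -> return 5
      T(depth=1) -> return 5  (same call as traced above)
    -> return 11
    T(depth=2) -> return 11  (same call as traced above)
  -> return 23
  T(depth=3) -> return 23  (same call as traced above)
-> return 47

Final answer: 47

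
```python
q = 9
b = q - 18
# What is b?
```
Trace:
  q=9
  q=9, b=-9

Final answer: -9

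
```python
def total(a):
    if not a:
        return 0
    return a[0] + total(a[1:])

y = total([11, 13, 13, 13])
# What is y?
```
Call trace:
total(a=[11, 13, 13, 13])
  total(a=[13, 13, 13])
    total(a=[13, 13])
      total(a=[13])
        total(a=[])
        -> return 0
      -> return 13
    -> return 26
  -> return 39
-> return 50

Final answer: 50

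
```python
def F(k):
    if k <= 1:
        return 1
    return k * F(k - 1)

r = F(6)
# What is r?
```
Call trace:
F(k=6)
  F(k=5)
    F(k=4)
      F(k=3)
        F(k=2)
          F(k=1)
          -> return 1
        -> return 2
      -> return 6
    -> return 24
  -> return 120
-> return 720

Final answer: 720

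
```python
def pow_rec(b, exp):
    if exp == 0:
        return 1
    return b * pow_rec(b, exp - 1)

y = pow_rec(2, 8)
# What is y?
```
Call trace:
pow_rec(b=2, exp=8)
  pow_rec(b=2, exp=7)
    pow_rec(b=2, exp=6)
      pow_rec(b=2, exp=5)
        pow_rec(b=2, exp=4)
          pow_rec(b=2, exp=3)
            pow_rec(b=2, exp=2)
              pow_rec(b=2, exp=1)
                pow_rec(b=2, exp=0)
                -> return 1
              -> return 2
            -> return 4
          -> return 8
        -> return 16
      -> return 32
    -> return 64
  -> return 128
-> return 256

Final answer: 256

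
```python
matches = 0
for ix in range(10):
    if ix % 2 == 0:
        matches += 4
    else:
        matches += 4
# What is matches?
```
Trace:
  matches=0
  matches=4, ix=0
  matches=8, ix=1
  matches=12, ix=2
  matches=16, ix=3
  matches=20, ix=4
  matches=24, ix=5
  matches=28, ix=6
  matches=32, ix=7
  matches=36, ix=8
  matches=40, ix=9

Final answer: 40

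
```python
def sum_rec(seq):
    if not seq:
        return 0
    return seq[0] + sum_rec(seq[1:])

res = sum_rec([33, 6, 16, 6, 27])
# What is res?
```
Call trace:
sum_rec(seq=[33, 6, 16, 6, 27])
  sum_rec(seq=[6, 16, 6, 27])
    sum_rec(seq=[16, 6, 27])
      sum_rec(seq=[6, 27])
        sum_rec(seq=[27])
          sum_rec(seq=[])
          -> return 0
        -> return 27
      -> return 33
    -> return 49
  -> return 55
-> return 88

Final answer: 88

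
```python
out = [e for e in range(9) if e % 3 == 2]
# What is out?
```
Trace:
  e=0
  e=1
  e=2
  e=3
  e=4
  e=5
  e=6
  e=7
  e=8
  out=[2, 5, 8]

Final answer: [2, 5, 8]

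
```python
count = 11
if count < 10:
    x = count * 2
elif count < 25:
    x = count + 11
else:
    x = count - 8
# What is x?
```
Trace:
  count=11
  count=11, x=22

Final answer: 22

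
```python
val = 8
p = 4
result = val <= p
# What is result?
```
Trace:
  val=8
  val=8, p=4
  val=8, p=4, result=False

Final answer: False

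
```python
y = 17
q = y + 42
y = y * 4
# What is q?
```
Trace:
  y=17
  y=17, q=59
  y=68, q=59

Final answer: 59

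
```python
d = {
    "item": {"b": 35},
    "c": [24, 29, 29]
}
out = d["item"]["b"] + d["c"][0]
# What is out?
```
Trace:
  d={'item': {'b': 35}, 'c': [24, 29, 29]}
  d={'item': {'b': 35}, 'c': [24, 29, 29]}, out=59

Final answer: 59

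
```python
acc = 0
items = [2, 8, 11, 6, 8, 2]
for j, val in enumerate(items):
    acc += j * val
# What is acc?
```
Trace:
  acc=0
  acc=0, j=0, val=2
  acc=8, j=1, val=8
  acc=30, j=2, val=11
  acc=48, j=3, val=6
  acc=80, j=4, val=8
  acc=90, j=5, val=2

Final answer: 90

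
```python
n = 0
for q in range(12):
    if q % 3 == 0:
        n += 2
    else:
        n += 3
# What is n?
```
Trace:
  n=0
  n=2, q=0
  n=5, q=1
  n=8, q=2
  n=10, q=3
  n=13, q=4
  n=16, q=5
  n=18, q=6
  n=21, q=7
  n=24, q=8
  n=26, q=9
  n=29, q=10
  n=32, q=11

Final answer: 32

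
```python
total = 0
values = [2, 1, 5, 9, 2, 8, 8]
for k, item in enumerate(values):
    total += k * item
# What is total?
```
Trace:
  total=0
  total=0, k=0, item=2
  total=1, k=1, item=1
  total=11, k=2, item=5
  total=38, k=3, item=9
  total=46, k=4, item=2
  total=86, k=5, item=8
  total=134, k=6, item=8

Final answer: 134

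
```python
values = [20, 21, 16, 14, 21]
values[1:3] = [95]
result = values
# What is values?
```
Trace:
  values=[20, 21, 16, 14, 21]
  values=[20, 95, 14, 21]
  values=[20, 95, 14, 21], result=[20, 95, 14, 21]

Final answer: [20, 95, 14, 21]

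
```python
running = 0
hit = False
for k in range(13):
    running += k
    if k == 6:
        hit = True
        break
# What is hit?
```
Trace:
  running=0
  running=0, hit=False
  running=0, hit=False, k=0
  running=1, hit=False, k=1
  running=3, hit=False, k=2
  running=6, hit=False, k=3
  running=10, hit=False, k=4
  running=15, hit=False, k=5
  running=21, hit=True, k=6

Final answer: True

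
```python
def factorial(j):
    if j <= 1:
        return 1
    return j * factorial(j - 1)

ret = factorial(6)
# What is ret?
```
Call trace:
factorial(j=6)
  factorial(j=5)
    factorial(j=4)
      factorial(j=3)
        factorial(j=2)
          factorial(j=1)
          -> return 1
        -> return 2
      -> return 6
    -> return 24
  -> return 120
-> return 720

Final answer: 720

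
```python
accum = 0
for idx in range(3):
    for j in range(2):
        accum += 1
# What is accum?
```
Trace:
  accum=0
  accum=1, idx=0, j=0
  accum=2, idx=0, j=1
  accum=3, idx=1, j=0
  accum=4, idx=1, j=1
  accum=5, idx=2, j=0
  accum=6, idx=2, j=1

Final answer: 6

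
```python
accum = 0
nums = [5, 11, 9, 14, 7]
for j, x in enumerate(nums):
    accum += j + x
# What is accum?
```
Trace:
  accum=0
  accum=5, j=0, x=5
  accum=17, j=1, x=11
  accum=28, j=2, x=9
  accum=45, j=3, x=14
  accum=56, j=4, x=7

Final answer: 56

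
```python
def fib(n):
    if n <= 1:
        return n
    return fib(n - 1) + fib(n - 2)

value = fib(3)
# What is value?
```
Call trace:
fib(n=3)
  fib(n=2)
    fib(n=1)
    -> return 1
    fib(n=0)
    -> return 0
  -> return 1
  fib(n=1)
  -> return 1
-> return 2

Final answer: 2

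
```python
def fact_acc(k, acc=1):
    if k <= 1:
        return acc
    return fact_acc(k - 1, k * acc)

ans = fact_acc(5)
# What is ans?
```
Call trace:
fact_acc(k=5, acc=1)
  fact_acc(k=4, acc=5)
    fact_acc(k=3, acc=20)
      fact_acc(k=2, acc=60)
        fact_acc(k=1, acc=120)
        -> return 120
      -> return 120
    -> return 120
  -> return 120
-> return 120

Final answer: 120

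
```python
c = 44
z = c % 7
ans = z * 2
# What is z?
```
Trace:
  c=44
  c=44, z=2
  c=44, z=2, ans=4

Final answer: 2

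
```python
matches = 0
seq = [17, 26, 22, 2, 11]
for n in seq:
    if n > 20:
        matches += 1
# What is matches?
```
Trace:
  matches=0
  matches=0, n=17
  matches=1, n=26
  matches=2, n=22
  matches=2, n=2
  matches=2, n=11

Final answer: 2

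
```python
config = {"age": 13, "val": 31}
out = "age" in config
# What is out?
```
Trace:
  config={'age': 13, 'val': 31}
  config={'age': 13, 'val': 31}, out=True

Final answer: True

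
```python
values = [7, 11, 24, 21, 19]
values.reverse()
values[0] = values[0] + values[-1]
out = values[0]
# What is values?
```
Trace:
  values=[7, 11, 24, 21, 19]
  values=[19, 21, 24, 11, 7]
  values=[26, 21, 24, 11, 7]
  values=[26, 21, 24, 11, 7], out=26

Final answer: [26, 21, 24, 11, 7]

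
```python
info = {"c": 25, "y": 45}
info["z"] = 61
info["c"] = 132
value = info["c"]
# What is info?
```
Trace:
  info={'c': 25, 'y': 45}
  info={'c': 25, 'y': 45, 'z': 61}
  info={'c': 132, 'y': 45, 'z': 61}
  info={'c': 132, 'y': 45, 'z': 61}, value=132

Final answer: {'c': 132, 'y': 45, 'z': 61}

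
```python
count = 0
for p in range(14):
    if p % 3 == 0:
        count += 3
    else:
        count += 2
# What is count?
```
Trace:
  count=0
  count=3, p=0
  count=5, p=1
  count=7, p=2
  count=10, p=3
  count=12, p=4
  count=14, p=5
  count=17, p=6
  count=19, p=7
  count=21, p=8
  count=24, p=9
  count=26, p=10
  count=28, p=11
  count=31, p=12
  count=33, p=13

Final answer: 33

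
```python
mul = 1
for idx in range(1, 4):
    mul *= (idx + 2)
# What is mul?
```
Trace:
  mul=1
  mul=3, idx=1
  mul=12, idx=2
  mul=60, idx=3

Final answer: 60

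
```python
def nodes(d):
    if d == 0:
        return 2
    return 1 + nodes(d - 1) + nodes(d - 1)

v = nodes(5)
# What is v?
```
Call trace (a repeated sub-call is expanded the first time; later identical calls just restate its return value):
nodes(d=5)
  nodes(d=4)
    nodes(d=3)
      nodes(d=2)
        nodes(d=1)
          nodes(d=0)
          -> return 2
          nodes(d=0)
          -> return 2
        -> return 5
        nodes(d=1) -> return 5  (same call as traced above)
      -> return 11
      nodes(d=2) -> return 11  (same call as traced above)
    -> return 23
    nodes(d=3) -> return 23  (same call as traced above)
  -> return 47
  nodes(d=4) -> return 47  (same call as traced above)
-> return 95

Final answer: 95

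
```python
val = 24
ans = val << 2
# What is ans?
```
Trace:
  val=24
  val=24, ans=96

Final answer: 96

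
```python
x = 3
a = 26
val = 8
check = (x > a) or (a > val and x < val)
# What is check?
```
Trace:
  x=3
  x=3, a=26
  x=3, a=26, val=8
  x=3, a=26, val=8, check=True

Final answer: True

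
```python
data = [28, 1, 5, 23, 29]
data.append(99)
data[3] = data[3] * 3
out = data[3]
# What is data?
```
Trace:
  data=[28, 1, 5, 23, 29]
  data=[28, 1, 5, 23, 29, 99]
  data=[28, 1, 5, 69, 29, 99]
  data=[28, 1, 5, 69, 29, 99], out=69

Final answer: [28, 1, 5, 69, 29, 99]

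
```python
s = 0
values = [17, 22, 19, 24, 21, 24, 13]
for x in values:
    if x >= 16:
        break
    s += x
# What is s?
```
Trace:
  s=0
  s=0, x=17

Final answer: 0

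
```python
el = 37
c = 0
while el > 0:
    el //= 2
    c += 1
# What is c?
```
Trace:
  el=37
  el=37, c=0
  el=18, c=1
  el=9, c=2
  el=4, c=3
  el=2, c=4
  el=1, c=5
  el=0, c=6

Final answer: 6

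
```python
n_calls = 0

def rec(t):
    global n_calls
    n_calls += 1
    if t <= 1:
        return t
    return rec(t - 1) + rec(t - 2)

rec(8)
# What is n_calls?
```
Call trace (a repeated sub-call is expanded the first time; later identical calls just restate its return value):
rec(t=8)
  rec(t=7)
    rec(t=6)
      rec(t=5)
        rec(t=4)
          rec(t=3)
            rec(t=2)
              rec(t=1)
              -> return 1
              rec(t=0)
              -> return 0
            -> return 1
            rec(t=1)
            -> return 1
          -> return 2
          rec(t=2) -> return 1  (same call as traced above)
        -> return 3
        rec(t=3) -> return 2  (same call as traced above)
      -> return 5
      rec(t=4) -> return 3  (same call as traced above)
    -> return 8
    rec(t=5) -> return 5  (same call as traced above)
  -> return 13
  rec(t=6) -> return 8  (same call as traced above)
-> return 21

n_calls is incremented once per call, so count the calls in each subtree. Let C(t) = number of calls made by rec(t).
C(0) = C(1) = 1 (base case, no recursion); C(t) = 1 + C(t - 1) + C(t - 2) otherwise.
C(2) = 1 + C(1) + C(0) = 1 + 1 + 1 = 3
C(3) = 1 + C(2) + C(1) = 1 + 3 + 1 = 5
C(4) = 1 + C(3) + C(2) = 1 + 5 + 3 = 9
C(5) = 1 + C(4) + C(3) = 1 + 9 + 5 = 15
C(6) = 1 + C(5) + C(4) = 1 + 15 + 9 = 25
C(7) = 1 + C(6) + C(5) = 1 + 25 + 15 = 41
C(8) = 1 + C(7) + C(6) = 1 + 41 + 25 = 67
n_calls = C(8) = 67

Final answer: 67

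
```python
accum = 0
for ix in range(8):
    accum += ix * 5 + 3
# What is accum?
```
Trace:
  accum=0
  accum=3, ix=0
  accum=11, ix=1
  accum=24, ix=2
  accum=42, ix=3
  accum=65, ix=4
  accum=93, ix=5
  accum=126, ix=6
  accum=164, ix=7

Final answer: 164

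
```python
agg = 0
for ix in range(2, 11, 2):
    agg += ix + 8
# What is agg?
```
Trace:
  agg=0
  agg=10, ix=2
  agg=22, ix=4
  agg=36, ix=6
  agg=52, ix=8
  agg=70, ix=10

Final answer: 70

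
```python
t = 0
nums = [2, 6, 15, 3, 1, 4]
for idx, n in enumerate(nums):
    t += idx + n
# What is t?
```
Trace:
  t=0
  t=2, idx=0, n=2
  t=9, idx=1, n=6
  t=26, idx=2, n=15
  t=32, idx=3, n=3
  t=37, idx=4, n=1
  t=46, idx=5, n=4

Final answer: 46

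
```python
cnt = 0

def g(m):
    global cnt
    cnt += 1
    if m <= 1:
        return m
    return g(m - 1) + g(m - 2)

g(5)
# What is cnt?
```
Call trace (a repeated sub-call is expanded the first time; later identical calls just restate its return value):
g(m=5)
  g(m=4)
    g(m=3)
      g(m=2)
        g(m=1)
        -> return 1
        g(m=0)
        -> return 0
      -> return 1
      g(m=1)
      -> return 1
    -> return 2
    g(m=2) -> return 1  (same call as traced above)
  -> return 3
  g(m=3) -> return 2  (same call as traced above)
-> return 5

cnt is incremented once per call, so count the calls in each subtree. Let C(m) = number of calls made by g(m).
C(0) = C(1) = 1 (base case, no recursion); C(m) = 1 + C(m - 1) + C(m - 2) otherwise.
C(2) = 1 + C(1) + C(0) = 1 + 1 + 1 = 3
C(3) = 1 + C(2) + C(1) = 1 + 3 + 1 = 5
C(4) = 1 + C(3) + C(2) = 1 + 5 + 3 = 9
C(5) = 1 + C(4) + C(3) = 1 + 9 + 5 = 15
cnt = C(5) = 15

Final answer: 15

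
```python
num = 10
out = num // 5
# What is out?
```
Trace:
  num=10
  num=10, out=2

Final answer: 2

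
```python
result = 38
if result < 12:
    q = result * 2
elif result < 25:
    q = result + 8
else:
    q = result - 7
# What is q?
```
Trace:
  result=38
  result=38, q=31

Final answer: 31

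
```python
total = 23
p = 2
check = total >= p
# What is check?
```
Trace:
  total=23
  total=23, p=2
  total=23, p=2, check=True

Final answer: True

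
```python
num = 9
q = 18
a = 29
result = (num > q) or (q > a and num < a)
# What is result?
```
Trace:
  num=9
  num=9, q=18
  num=9, q=18, a=29
  num=9, q=18, a=29, result=False

Final answer: False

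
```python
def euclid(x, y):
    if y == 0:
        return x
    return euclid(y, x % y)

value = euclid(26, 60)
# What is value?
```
Call trace:
euclid(x=26, y=60)
  euclid(x=60, y=26)
    euclid(x=26, y=8)
      euclid(x=8, y=2)
        euclid(x=2, y=0)
        -> return 2
      -> return 2
    -> return 2
  -> return 2
-> return 2

Final answer: 2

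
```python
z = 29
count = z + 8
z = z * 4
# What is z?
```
Trace:
  z=29
  z=29, count=37
  z=116, count=37

Final answer: 116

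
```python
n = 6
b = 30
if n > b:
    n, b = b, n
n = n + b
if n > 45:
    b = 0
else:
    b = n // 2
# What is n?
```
Trace:
  n=6
  n=6, b=30
  n=6, b=30
  n=36, b=30
  n=36, b=18

Final answer: 36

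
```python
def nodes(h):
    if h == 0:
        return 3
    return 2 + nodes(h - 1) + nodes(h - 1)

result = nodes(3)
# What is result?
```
Call trace (a repeated sub-call is expanded the first time; later identical calls just restate its return value):
nodes(h=3)
  nodes(h=2)
    nodes(h=1)
      nodes(h=0)
      -> return 3
      nodes(h=0)
      -> return 3
    -> return 8
    nodes(h=1) -> return 8  (same call as traced above)
  -> return 18
  nodes(h=2) -> return 18  (same call as traced above)
-> return 38

Final answer: 38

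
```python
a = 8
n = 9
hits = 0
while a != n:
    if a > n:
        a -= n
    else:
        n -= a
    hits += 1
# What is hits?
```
Trace:
  a=8
  a=8, n=9
  a=8, n=9, hits=0
  a=8, n=1, hits=1
  a=7, n=1, hits=2
  a=6, n=1, hits=3
  a=5, n=1, hits=4
  a=4, n=1, hits=5
  a=3, n=1, hits=6
  a=2, n=1, hits=7
  a=1, n=1, hits=8

Final answer: 8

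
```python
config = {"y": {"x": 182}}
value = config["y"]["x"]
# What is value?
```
Trace:
  config={'y': {'x': 182}}
  config={'y': {'x': 182}}, value=182

Final answer: 182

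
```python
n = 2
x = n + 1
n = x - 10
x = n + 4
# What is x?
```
Trace:
  n=2
  n=2, x=3
  n=-7, x=3
  n=-7, x=-3

Final answer: -3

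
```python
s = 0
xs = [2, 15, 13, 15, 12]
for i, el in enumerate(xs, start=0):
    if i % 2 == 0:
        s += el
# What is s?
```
Trace:
  s=0
  s=2, i=0, el=2
  s=2, i=1, el=15
  s=15, i=2, el=13
  s=15, i=3, el=15
  s=27, i=4, el=12

Final answer: 27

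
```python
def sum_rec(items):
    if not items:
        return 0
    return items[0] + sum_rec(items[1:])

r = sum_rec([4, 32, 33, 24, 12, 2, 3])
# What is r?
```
Call trace:
sum_rec(items=[4, 32, 33, 24, 12, 2, 3])
  sum_rec(items=[32, 33, 24, 12, 2, 3])
    sum_rec(items=[33, 24, 12, 2, 3])
      sum_rec(items=[24, 12, 2, 3])
        sum_rec(items=[12, 2, 3])
          sum_rec(items=[2, 3])
            sum_rec(items=[3])
              sum_rec(items=[])
              -> return 0
            -> return 3
          -> return 5
        -> return 17
      -> return 41
    -> return 74
  -> return 106
-> return 110

Final answer: 110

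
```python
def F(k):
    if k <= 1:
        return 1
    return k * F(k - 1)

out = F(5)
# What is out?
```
Call trace:
F(k=5)
  F(k=4)
    F(k=3)
      F(k=2)
        F(k=1)
        -> return 1
      -> return 2
    -> return 6
  -> return 24
-> return 120

Final answer: 120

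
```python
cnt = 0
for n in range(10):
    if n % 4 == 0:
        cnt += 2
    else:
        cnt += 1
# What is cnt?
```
Trace:
  cnt=0
  cnt=2, n=0
  cnt=3, n=1
  cnt=4, n=2
  cnt=5, n=3
  cnt=7, n=4
  cnt=8, n=5
  cnt=9, n=6
  cnt=10, n=7
  cnt=12, n=8
  cnt=13, n=9

Final answer: 13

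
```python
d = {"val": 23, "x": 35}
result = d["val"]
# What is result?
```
Trace:
  d={'val': 23, 'x': 35}
  d={'val': 23, 'x': 35}, result=23

Final answer: 23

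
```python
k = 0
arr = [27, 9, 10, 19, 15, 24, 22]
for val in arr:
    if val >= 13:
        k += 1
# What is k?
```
Trace:
  k=0
  k=1, val=27
  k=1, val=9
  k=1, val=10
  k=2, val=19
  k=3, val=15
  k=4, val=24
  k=5, val=22

Final answer: 5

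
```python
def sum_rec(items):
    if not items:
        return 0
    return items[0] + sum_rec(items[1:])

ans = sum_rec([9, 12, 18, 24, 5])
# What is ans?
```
Call trace:
sum_rec(items=[9, 12, 18, 24, 5])
  sum_rec(items=[12, 18, 24, 5])
    sum_rec(items=[18, 24, 5])
      sum_rec(items=[24, 5])
        sum_rec(items=[5])
          sum_rec(items=[])
          -> return 0
        -> return 5
      -> return 29
    -> return 47
  -> return 59
-> return 68

Final answer: 68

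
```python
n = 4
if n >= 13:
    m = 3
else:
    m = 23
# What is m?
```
Trace:
  n=4
  n=4, m=23

Final answer: 23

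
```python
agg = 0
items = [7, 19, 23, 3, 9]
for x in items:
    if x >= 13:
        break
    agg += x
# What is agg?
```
Trace:
  agg=0
  agg=7, x=7
  agg=7, x=19

Final answer: 7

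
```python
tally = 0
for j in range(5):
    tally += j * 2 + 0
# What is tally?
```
Trace:
  tally=0
  tally=0, j=0
  tally=2, j=1
  tally=6, j=2
  tally=12, j=3
  tally=20, j=4

Final answer: 20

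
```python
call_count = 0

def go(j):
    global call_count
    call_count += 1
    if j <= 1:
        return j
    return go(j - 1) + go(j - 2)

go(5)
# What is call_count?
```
Call trace (a repeated sub-call is expanded the first time; later identical calls just restate its return value):
go(j=5)
  go(j=4)
    go(j=3)
      go(j=2)
        go(j=1)
        -> return 1
        go(j=0)
        -> return 0
      -> return 1
      go(j=1)
      -> return 1
    -> return 2
    go(j=2) -> return 1  (same call as traced above)
  -> return 3
  go(j=3) -> return 2  (same call as traced above)
-> return 5

call_count is incremented once per call, so count the calls in each subtree. Let C(j) = number of calls made by go(j).
C(0) = C(1) = 1 (base case, no recursion); C(j) = 1 + C(j - 1) + C(j - 2) otherwise.
C(2) = 1 + C(1) + C(0) = 1 + 1 + 1 = 3
C(3) = 1 + C(2) + C(1) = 1 + 3 + 1 = 5
C(4) = 1 + C(3) + C(2) = 1 + 5 + 3 = 9
C(5) = 1 + C(4) + C(3) = 1 + 9 + 5 = 15
call_count = C(5) = 15

Final answer: 15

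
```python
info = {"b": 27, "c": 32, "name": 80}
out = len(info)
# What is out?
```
Trace:
  info={'b': 27, 'c': 32, 'name': 80}
  info={'b': 27, 'c': 32, 'name': 80}, out=3

Final answer: 3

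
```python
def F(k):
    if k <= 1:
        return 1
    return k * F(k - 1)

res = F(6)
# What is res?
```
Call trace:
F(k=6)
  F(k=5)
    F(k=4)
      F(k=3)
        F(k=2)
          F(k=1)
          -> return 1
        -> return 2
      -> return 6
    -> return 24
  -> return 120
-> return 720

Final answer: 720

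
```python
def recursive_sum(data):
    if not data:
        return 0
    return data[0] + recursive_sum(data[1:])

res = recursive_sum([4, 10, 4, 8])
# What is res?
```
Call trace:
recursive_sum(data=[4, 10, 4, 8])
  recursive_sum(data=[10, 4, 8])
    recursive_sum(data=[4, 8])
      recursive_sum(data=[8])
        recursive_sum(data=[])
        -> return 0
      -> return 8
    -> return 12
  -> return 22
-> return 26

Final answer: 26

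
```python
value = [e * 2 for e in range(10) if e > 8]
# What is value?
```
Trace:
  e=0
  e=1
  e=2
  e=3
  e=4
  e=5
  e=6
  e=7
  e=8
  e=9
  value=[18]

Final answer: [18]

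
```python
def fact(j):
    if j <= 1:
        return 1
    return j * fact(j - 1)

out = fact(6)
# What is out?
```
Call trace:
fact(j=6)
  fact(j=5)
    fact(j=4)
      fact(j=3)
        fact(j=2)
          fact(j=1)
          -> return 1
        -> return 2
      -> return 6
    -> return 24
  -> return 120
-> return 720

Final answer: 720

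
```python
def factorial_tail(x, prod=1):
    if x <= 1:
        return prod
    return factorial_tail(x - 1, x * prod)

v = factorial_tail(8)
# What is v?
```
Call trace:
factorial_tail(x=8, prod=1)
  factorial_tail(x=7, prod=8)
    factorial_tail(x=6, prod=56)
      factorial_tail(x=5, prod=336)
        factorial_tail(x=4, prod=1680)
          factorial_tail(x=3, prod=6720)
            factorial_tail(x=2, prod=20160)
              factorial_tail(x=1, prod=40320)
              -> return 40320
            -> return 40320
          -> return 40320
        -> return 40320
      -> return 40320
    -> return 40320
  -> return 40320
-> return 40320

Final answer: 40320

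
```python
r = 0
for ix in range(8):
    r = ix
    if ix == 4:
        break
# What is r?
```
Trace:
  r=0
  r=0, ix=0
  r=1, ix=1
  r=2, ix=2
  r=3, ix=3
  r=4, ix=4

Final answer: 4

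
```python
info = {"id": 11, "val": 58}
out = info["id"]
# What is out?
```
Trace:
  info={'id': 11, 'val': 58}
  info={'id': 11, 'val': 58}, out=11

Final answer: 11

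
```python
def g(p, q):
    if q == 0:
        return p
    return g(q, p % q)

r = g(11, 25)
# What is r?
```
Call trace:
g(p=11, q=25)
  g(p=25, q=11)
    g(p=11, q=3)
      g(p=3, q=2)
        g(p=2, q=1)
          g(p=1, q=0)
          -> return 1
        -> return 1
      -> return 1
    -> return 1
  -> return 1
-> return 1

Final answer: 1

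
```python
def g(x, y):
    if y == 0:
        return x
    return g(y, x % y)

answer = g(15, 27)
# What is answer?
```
Call trace:
g(x=15, y=27)
  g(x=27, y=15)
    g(x=15, y=12)
      g(x=12, y=3)
        g(x=3, y=0)
        -> return 3
      -> return 3
    -> return 3
  -> return 3
-> return 3

Final answer: 3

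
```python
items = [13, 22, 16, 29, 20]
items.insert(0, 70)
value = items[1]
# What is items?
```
Trace:
  items=[13, 22, 16, 29, 20]
  items=[70, 13, 22, 16, 29, 20]
  items=[70, 13, 22, 16, 29, 20], value=13

Final answer: [70, 13, 22, 16, 29, 20]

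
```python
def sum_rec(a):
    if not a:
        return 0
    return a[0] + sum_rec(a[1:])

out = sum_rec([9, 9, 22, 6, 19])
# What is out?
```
Call trace:
sum_rec(a=[9, 9, 22, 6, 19])
  sum_rec(a=[9, 22, 6, 19])
    sum_rec(a=[22, 6, 19])
      sum_rec(a=[6, 19])
        sum_rec(a=[19])
          sum_rec(a=[])
          -> return 0
        -> return 19
      -> return 25
    -> return 47
  -> return 56
-> return 65

Final answer: 65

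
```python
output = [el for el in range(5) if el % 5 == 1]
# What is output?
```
Trace:
  el=0
  el=1
  el=2
  el=3
  el=4
  output=[1]

Final answer: [1]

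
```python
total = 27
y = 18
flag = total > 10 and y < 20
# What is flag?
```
Trace:
  total=27
  total=27, y=18
  total=27, y=18, flag=True

Final answer: True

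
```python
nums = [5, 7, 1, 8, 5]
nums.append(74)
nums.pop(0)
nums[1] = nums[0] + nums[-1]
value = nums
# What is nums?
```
Trace:
  nums=[5, 7, 1, 8, 5]
  nums=[5, 7, 1, 8, 5, 74]
  nums=[7, 1, 8, 5, 74]
  nums=[7, 81, 8, 5, 74]
  nums=[7, 81, 8, 5, 74], value=[7, 81, 8, 5, 74]

Final answer: [7, 81, 8, 5, 74]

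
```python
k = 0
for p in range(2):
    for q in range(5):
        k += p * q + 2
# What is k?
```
Trace:
  k=0
  k=2, p=0, q=0
  k=4, p=0, q=1
  k=6, p=0, q=2
  k=8, p=0, q=3
  k=10, p=0, q=4
  k=12, p=1, q=0
  k=15, p=1, q=1
  k=19, p=1, q=2
  k=24, p=1, q=3
  k=30, p=1, q=4

Final answer: 30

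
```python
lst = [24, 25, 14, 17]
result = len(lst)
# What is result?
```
Trace:
  lst=[24, 25, 14, 17]
  lst=[24, 25, 14, 17], result=4

Final answer: 4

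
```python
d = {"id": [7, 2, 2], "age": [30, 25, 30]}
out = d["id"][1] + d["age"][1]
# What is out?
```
Trace:
  d={'id': [7, 2, 2], 'age': [30, 25, 30]}
  d={'id': [7, 2, 2], 'age': [30, 25, 30]}, out=27

Final answer: 27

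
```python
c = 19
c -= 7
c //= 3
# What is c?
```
Trace:
  c=19
  c=12
  c=4

Final answer: 4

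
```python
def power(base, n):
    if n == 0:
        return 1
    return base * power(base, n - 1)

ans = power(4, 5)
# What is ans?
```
Call trace:
power(base=4, n=5)
  power(base=4, n=4)
    power(base=4, n=3)
      power(base=4, n=2)
        power(base=4, n=1)
          power(base=4, n=0)
          -> return 1
        -> return 4
      -> return 16
    -> return 64
  -> return 256
-> return 1024

Final answer: 1024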